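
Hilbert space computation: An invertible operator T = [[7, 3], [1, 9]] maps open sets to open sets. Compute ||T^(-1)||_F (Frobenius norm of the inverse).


det(T) = 7*9 - 3*1 = 60
T^(-1) = (1/60) * [[9, -3], [-1, 7]] = [[0.1500, -0.0500], [-0.0167, 0.1167]]
||T^(-1)||_F^2 = 0.1500^2 + (-0.0500)^2 + (-0.0167)^2 + 0.1167^2 = 0.0389
||T^(-1)||_F = sqrt(0.0389) = 0.1972

0.1972


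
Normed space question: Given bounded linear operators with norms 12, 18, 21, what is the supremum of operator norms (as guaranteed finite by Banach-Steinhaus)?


By the Uniform Boundedness Principle, the supremum of norms is finite.
sup_k ||T_k|| = max(12, 18, 21) = 21

21


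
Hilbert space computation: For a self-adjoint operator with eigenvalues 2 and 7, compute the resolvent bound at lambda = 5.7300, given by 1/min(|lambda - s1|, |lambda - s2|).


dist(5.7300, {2, 7}) = min(|5.7300 - 2|, |5.7300 - 7|)
= min(3.7300, 1.2700) = 1.2700
Resolvent bound = 1/1.2700 = 0.7874

0.7874


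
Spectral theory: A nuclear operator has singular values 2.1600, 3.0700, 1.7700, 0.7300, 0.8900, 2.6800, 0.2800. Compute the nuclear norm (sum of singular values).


The nuclear norm is the sum of all singular values.
||T||_1 = 2.1600 + 3.0700 + 1.7700 + 0.7300 + 0.8900 + 2.6800 + 0.2800
= 11.5800

11.5800


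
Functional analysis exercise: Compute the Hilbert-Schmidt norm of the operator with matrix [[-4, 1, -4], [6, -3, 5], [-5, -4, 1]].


The Hilbert-Schmidt norm is sqrt(sum of squares of all entries).
Sum of squares = (-4)^2 + 1^2 + (-4)^2 + 6^2 + (-3)^2 + 5^2 + (-5)^2 + (-4)^2 + 1^2
= 16 + 1 + 16 + 36 + 9 + 25 + 25 + 16 + 1 = 145
||T||_HS = sqrt(145) = 12.0416

12.0416


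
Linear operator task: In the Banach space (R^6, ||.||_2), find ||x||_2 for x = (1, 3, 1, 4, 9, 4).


The l^2 norm = (sum |x_i|^2)^(1/2)
Sum of 2th powers = 1 + 9 + 1 + 16 + 81 + 16 = 124
||x||_2 = (124)^(1/2) = 11.1355

11.1355


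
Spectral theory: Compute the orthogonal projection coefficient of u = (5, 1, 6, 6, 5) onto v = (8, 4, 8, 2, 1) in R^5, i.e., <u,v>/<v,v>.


Computing <u,v> = 5*8 + 1*4 + 6*8 + 6*2 + 5*1 = 109
Computing <v,v> = 8^2 + 4^2 + 8^2 + 2^2 + 1^2 = 149
Projection coefficient = 109/149 = 0.7315

0.7315


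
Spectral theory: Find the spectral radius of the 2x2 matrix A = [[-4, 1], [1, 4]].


For a 2x2 matrix, eigenvalues satisfy lambda^2 - (trace)*lambda + det = 0
trace = -4 + 4 = 0
det = -4*4 - 1*1 = -17
discriminant = 0^2 - 4*(-17) = 68
spectral radius = max |eigenvalue| = 4.1231

4.1231


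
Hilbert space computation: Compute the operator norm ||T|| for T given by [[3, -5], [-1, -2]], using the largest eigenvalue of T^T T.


A^T A = [[10, -13], [-13, 29]]
trace(A^T A) = 39, det(A^T A) = 121
discriminant = 39^2 - 4*121 = 1037
Largest eigenvalue of A^T A = (trace + sqrt(disc))/2 = 35.6012
||T|| = sqrt(35.6012) = 5.9667

5.9667


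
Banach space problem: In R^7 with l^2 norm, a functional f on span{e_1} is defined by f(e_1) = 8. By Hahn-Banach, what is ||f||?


The norm of f is given by ||f|| = sup_{||x||=1} |f(x)|.
On span{e_1}, ||e_1|| = 1, so ||f|| = |f(e_1)| / ||e_1||
= |8| / 1 = 8.0000

8.0000


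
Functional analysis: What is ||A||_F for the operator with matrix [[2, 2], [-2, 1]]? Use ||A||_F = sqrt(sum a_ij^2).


||A||_F^2 = sum a_ij^2
= 2^2 + 2^2 + (-2)^2 + 1^2
= 4 + 4 + 4 + 1 = 13
||A||_F = sqrt(13) = 3.6056

3.6056


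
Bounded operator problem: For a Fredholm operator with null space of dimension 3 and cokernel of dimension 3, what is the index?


The Fredholm index is defined as ind(T) = dim(ker T) - dim(coker T)
= 3 - 3
= 0

0


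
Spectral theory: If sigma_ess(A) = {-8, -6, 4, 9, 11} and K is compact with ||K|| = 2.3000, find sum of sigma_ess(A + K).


By Weyl's theorem, the essential spectrum is invariant under compact perturbations.
sigma_ess(A + K) = sigma_ess(A) = {-8, -6, 4, 9, 11}
Sum = -8 + -6 + 4 + 9 + 11 = 10

10


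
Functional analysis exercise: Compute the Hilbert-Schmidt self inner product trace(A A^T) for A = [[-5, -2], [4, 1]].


trace(A * A^T) = sum of squares of all entries
= (-5)^2 + (-2)^2 + 4^2 + 1^2
= 25 + 4 + 16 + 1
= 46

46


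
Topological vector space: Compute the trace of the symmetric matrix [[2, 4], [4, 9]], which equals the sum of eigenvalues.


For a self-adjoint (symmetric) matrix, the eigenvalues are real.
The sum of eigenvalues equals the trace of the matrix.
trace = 2 + 9 = 11

11


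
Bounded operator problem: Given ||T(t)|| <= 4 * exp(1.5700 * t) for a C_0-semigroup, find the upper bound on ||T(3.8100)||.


||T(3.8100)|| <= 4 * exp(1.5700 * 3.8100)
= 4 * exp(5.9817)
= 4 * 396.1132
= 1584.4528

1584.4528


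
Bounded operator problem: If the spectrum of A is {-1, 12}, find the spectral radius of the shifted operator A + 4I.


Spectrum of A + 4I = {3, 16}
Spectral radius = max |lambda| over the shifted spectrum
= max(3, 16) = 16

16


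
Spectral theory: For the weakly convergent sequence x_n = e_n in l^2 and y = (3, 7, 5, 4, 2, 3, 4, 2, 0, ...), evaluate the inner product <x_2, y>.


x_2 = e_2 is the standard basis vector with 1 in position 2.
<x_2, y> = y_2 = 7
As n -> infinity, <x_n, y> -> 0, confirming weak convergence of (x_n) to 0.

7


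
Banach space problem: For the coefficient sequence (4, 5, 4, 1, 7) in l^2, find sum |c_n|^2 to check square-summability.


sum |c_n|^2 = 4^2 + 5^2 + 4^2 + 1^2 + 7^2
= 16 + 25 + 16 + 1 + 49
= 107

107


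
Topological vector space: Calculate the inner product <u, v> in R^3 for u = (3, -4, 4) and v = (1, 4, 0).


Computing the standard inner product <u, v> = sum u_i * v_i
= 3*1 + -4*4 + 4*0
= 3 + -16 + 0
= -13

-13


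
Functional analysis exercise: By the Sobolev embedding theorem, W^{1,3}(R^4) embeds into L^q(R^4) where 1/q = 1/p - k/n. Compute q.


Using the Sobolev embedding formula: 1/q = 1/p - k/n
1/q = 1/3 - 1/4 = 1/12
q = 1/(1/12) = 12

12.0000


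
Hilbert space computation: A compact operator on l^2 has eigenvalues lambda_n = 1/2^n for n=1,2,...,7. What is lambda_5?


The eigenvalue formula gives lambda_5 = 1/2^5
= 1/32
= 0.0312

0.0312


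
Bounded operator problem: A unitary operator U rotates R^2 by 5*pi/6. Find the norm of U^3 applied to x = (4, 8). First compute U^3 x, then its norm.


U is a rotation by theta = 5*pi/6
U^3 = rotation by 3*theta = 15*pi/6 = 3*pi/6 (mod 2*pi)
cos(3*pi/6) = 0.0000, sin(3*pi/6) = 1.0000
U^3 x = (0.0000 * 4 - 1.0000 * 8, 1.0000 * 4 + 0.0000 * 8)
= (-8.0000, 4.0000)
||U^3 x|| = sqrt((-8.0000)^2 + 4.0000^2) = sqrt(80.0000) = 8.9443

8.9443


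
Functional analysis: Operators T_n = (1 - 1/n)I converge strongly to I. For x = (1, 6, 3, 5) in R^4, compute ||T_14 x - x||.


T_14 x - x = (1 - 1/14)x - x = -x/14
||x|| = sqrt(71) = 8.4261
||T_14 x - x|| = ||x||/14 = 8.4261/14 = 0.6019

0.6019


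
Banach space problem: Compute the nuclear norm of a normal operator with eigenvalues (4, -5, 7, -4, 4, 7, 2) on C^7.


For a normal operator, singular values equal |eigenvalues|.
Trace norm = sum |lambda_i| = 4 + 5 + 7 + 4 + 4 + 7 + 2
= 33

33


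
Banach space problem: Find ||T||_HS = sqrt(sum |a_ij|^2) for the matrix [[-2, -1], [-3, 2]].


The Hilbert-Schmidt norm is sqrt(sum of squares of all entries).
Sum of squares = (-2)^2 + (-1)^2 + (-3)^2 + 2^2
= 4 + 1 + 9 + 4 = 18
||T||_HS = sqrt(18) = 4.2426

4.2426


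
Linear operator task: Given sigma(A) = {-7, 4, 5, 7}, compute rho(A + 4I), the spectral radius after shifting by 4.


Spectrum of A + 4I = {-3, 8, 9, 11}
Spectral radius = max |lambda| over the shifted spectrum
= max(3, 8, 9, 11) = 11

11


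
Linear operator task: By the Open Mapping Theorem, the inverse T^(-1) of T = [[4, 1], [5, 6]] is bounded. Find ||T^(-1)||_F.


det(T) = 4*6 - 1*5 = 19
T^(-1) = (1/19) * [[6, -1], [-5, 4]] = [[0.3158, -0.0526], [-0.2632, 0.2105]]
||T^(-1)||_F^2 = 0.3158^2 + (-0.0526)^2 + (-0.2632)^2 + 0.2105^2 = 0.2161
||T^(-1)||_F = sqrt(0.2161) = 0.4648

0.4648


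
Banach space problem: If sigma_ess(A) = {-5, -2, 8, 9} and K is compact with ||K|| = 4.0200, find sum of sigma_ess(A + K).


By Weyl's theorem, the essential spectrum is invariant under compact perturbations.
sigma_ess(A + K) = sigma_ess(A) = {-5, -2, 8, 9}
Sum = -5 + -2 + 8 + 9 = 10

10


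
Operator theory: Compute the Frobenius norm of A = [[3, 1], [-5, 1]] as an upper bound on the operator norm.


||A||_F^2 = sum a_ij^2
= 3^2 + 1^2 + (-5)^2 + 1^2
= 9 + 1 + 25 + 1 = 36
||A||_F = sqrt(36) = 6.0000

6.0000


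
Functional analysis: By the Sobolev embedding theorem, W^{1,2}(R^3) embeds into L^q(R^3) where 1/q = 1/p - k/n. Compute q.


Using the Sobolev embedding formula: 1/q = 1/p - k/n
1/q = 1/2 - 1/3 = 1/6
q = 1/(1/6) = 6

6.0000


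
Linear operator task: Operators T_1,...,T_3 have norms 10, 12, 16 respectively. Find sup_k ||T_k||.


By the Uniform Boundedness Principle, the supremum of norms is finite.
sup_k ||T_k|| = max(10, 12, 16) = 16

16


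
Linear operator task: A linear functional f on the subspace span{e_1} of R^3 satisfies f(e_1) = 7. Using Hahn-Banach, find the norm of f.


The norm of f is given by ||f|| = sup_{||x||=1} |f(x)|.
On span{e_1}, ||e_1|| = 1, so ||f|| = |f(e_1)| / ||e_1||
= |7| / 1 = 7.0000

7.0000


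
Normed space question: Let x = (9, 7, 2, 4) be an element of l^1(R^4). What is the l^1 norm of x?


The l^1 norm equals the sum of absolute values of all components.
||x||_1 = 9 + 7 + 2 + 4
= 22

22.0000


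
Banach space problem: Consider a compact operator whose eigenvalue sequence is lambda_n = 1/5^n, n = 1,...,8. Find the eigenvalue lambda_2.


The eigenvalue formula gives lambda_2 = 1/5^2
= 1/25
= 0.0400

0.0400


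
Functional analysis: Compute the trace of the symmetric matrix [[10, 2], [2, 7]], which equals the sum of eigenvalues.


For a self-adjoint (symmetric) matrix, the eigenvalues are real.
The sum of eigenvalues equals the trace of the matrix.
trace = 10 + 7 = 17

17


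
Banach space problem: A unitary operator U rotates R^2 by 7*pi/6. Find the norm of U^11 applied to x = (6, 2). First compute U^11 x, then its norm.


U is a rotation by theta = 7*pi/6
U^11 = rotation by 11*theta = 77*pi/6 = 5*pi/6 (mod 2*pi)
cos(5*pi/6) = -0.8660, sin(5*pi/6) = 0.5000
U^11 x = (-0.8660 * 6 - 0.5000 * 2, 0.5000 * 6 + -0.8660 * 2)
= (-6.1962, 1.2679)
||U^11 x|| = sqrt((-6.1962)^2 + 1.2679^2) = sqrt(40.0000) = 6.3246

6.3246


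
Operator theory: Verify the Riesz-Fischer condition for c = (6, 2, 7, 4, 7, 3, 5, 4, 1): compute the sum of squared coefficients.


sum |c_n|^2 = 6^2 + 2^2 + 7^2 + 4^2 + 7^2 + 3^2 + 5^2 + 4^2 + 1^2
= 36 + 4 + 49 + 16 + 49 + 9 + 25 + 16 + 1
= 205

205


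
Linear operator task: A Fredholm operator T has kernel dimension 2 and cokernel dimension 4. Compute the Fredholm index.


The Fredholm index is defined as ind(T) = dim(ker T) - dim(coker T)
= 2 - 4
= -2

-2


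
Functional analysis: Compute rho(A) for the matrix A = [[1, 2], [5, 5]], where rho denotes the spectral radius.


For a 2x2 matrix, eigenvalues satisfy lambda^2 - (trace)*lambda + det = 0
trace = 1 + 5 = 6
det = 1*5 - 2*5 = -5
discriminant = 6^2 - 4*(-5) = 56
spectral radius = max |eigenvalue| = 6.7417

6.7417


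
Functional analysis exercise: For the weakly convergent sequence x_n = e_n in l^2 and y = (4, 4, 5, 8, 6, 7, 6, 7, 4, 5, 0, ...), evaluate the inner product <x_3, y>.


x_3 = e_3 is the standard basis vector with 1 in position 3.
<x_3, y> = y_3 = 5
As n -> infinity, <x_n, y> -> 0, confirming weak convergence of (x_n) to 0.

5


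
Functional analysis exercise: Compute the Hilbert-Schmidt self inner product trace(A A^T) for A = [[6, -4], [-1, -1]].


trace(A * A^T) = sum of squares of all entries
= 6^2 + (-4)^2 + (-1)^2 + (-1)^2
= 36 + 16 + 1 + 1
= 54

54


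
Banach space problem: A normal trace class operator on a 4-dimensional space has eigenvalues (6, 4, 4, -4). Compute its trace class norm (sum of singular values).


For a normal operator, singular values equal |eigenvalues|.
Trace norm = sum |lambda_i| = 6 + 4 + 4 + 4
= 18

18


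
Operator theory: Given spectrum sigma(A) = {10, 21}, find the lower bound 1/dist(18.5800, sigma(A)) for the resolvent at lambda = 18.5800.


dist(18.5800, {10, 21}) = min(|18.5800 - 10|, |18.5800 - 21|)
= min(8.5800, 2.4200) = 2.4200
Resolvent bound = 1/2.4200 = 0.4132

0.4132


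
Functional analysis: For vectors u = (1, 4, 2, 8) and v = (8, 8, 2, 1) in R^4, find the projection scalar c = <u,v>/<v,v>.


Computing <u,v> = 1*8 + 4*8 + 2*2 + 8*1 = 52
Computing <v,v> = 8^2 + 8^2 + 2^2 + 1^2 = 133
Projection coefficient = 52/133 = 0.3910

0.3910


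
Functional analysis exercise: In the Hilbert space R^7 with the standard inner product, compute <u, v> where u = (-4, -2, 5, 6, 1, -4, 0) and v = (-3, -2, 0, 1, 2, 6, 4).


Computing the standard inner product <u, v> = sum u_i * v_i
= -4*-3 + -2*-2 + 5*0 + 6*1 + 1*2 + -4*6 + 0*4
= 12 + 4 + 0 + 6 + 2 + -24 + 0
= 0

0


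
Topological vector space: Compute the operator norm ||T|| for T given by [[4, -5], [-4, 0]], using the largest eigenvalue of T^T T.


A^T A = [[32, -20], [-20, 25]]
trace(A^T A) = 57, det(A^T A) = 400
discriminant = 57^2 - 4*400 = 1649
Largest eigenvalue of A^T A = (trace + sqrt(disc))/2 = 48.8039
||T|| = sqrt(48.8039) = 6.9860

6.9860


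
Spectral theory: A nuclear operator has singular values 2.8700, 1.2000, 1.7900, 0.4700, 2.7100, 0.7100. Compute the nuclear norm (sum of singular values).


The nuclear norm is the sum of all singular values.
||T||_1 = 2.8700 + 1.2000 + 1.7900 + 0.4700 + 2.7100 + 0.7100
= 9.7500

9.7500


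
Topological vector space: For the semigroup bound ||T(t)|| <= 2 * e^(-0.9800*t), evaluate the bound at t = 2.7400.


||T(2.7400)|| <= 2 * exp(-0.9800 * 2.7400)
= 2 * exp(-2.6852)
= 2 * 0.0682
= 0.1364

0.1364


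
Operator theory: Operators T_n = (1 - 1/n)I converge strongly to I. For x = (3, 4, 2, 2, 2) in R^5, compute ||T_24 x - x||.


T_24 x - x = (1 - 1/24)x - x = -x/24
||x|| = sqrt(37) = 6.0828
||T_24 x - x|| = ||x||/24 = 6.0828/24 = 0.2534

0.2534


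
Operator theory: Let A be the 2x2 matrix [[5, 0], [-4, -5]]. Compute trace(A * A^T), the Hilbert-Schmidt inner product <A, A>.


trace(A * A^T) = sum of squares of all entries
= 5^2 + 0^2 + (-4)^2 + (-5)^2
= 25 + 0 + 16 + 25
= 66

66


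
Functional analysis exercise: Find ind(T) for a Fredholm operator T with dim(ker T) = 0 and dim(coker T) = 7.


The Fredholm index is defined as ind(T) = dim(ker T) - dim(coker T)
= 0 - 7
= -7

-7


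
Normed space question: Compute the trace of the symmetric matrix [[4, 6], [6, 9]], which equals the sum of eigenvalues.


For a self-adjoint (symmetric) matrix, the eigenvalues are real.
The sum of eigenvalues equals the trace of the matrix.
trace = 4 + 9 = 13

13


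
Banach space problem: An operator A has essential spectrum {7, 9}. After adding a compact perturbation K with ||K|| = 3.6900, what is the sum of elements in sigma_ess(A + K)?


By Weyl's theorem, the essential spectrum is invariant under compact perturbations.
sigma_ess(A + K) = sigma_ess(A) = {7, 9}
Sum = 7 + 9 = 16

16


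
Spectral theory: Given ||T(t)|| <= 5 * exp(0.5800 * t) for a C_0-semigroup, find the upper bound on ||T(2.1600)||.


||T(2.1600)|| <= 5 * exp(0.5800 * 2.1600)
= 5 * exp(1.2528)
= 5 * 3.5001
= 17.5006

17.5006


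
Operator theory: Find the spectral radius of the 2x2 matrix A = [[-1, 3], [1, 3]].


For a 2x2 matrix, eigenvalues satisfy lambda^2 - (trace)*lambda + det = 0
trace = -1 + 3 = 2
det = -1*3 - 3*1 = -6
discriminant = 2^2 - 4*(-6) = 28
spectral radius = max |eigenvalue| = 3.6458

3.6458


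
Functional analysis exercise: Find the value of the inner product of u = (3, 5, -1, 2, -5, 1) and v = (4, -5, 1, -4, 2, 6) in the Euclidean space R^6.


Computing the standard inner product <u, v> = sum u_i * v_i
= 3*4 + 5*-5 + -1*1 + 2*-4 + -5*2 + 1*6
= 12 + -25 + -1 + -8 + -10 + 6
= -26

-26


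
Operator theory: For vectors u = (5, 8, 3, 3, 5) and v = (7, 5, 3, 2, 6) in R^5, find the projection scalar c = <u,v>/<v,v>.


Computing <u,v> = 5*7 + 8*5 + 3*3 + 3*2 + 5*6 = 120
Computing <v,v> = 7^2 + 5^2 + 3^2 + 2^2 + 6^2 = 123
Projection coefficient = 120/123 = 0.9756

0.9756


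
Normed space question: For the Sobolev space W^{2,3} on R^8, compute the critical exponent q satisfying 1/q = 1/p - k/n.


Using the Sobolev embedding formula: 1/q = 1/p - k/n
1/q = 1/3 - 2/8 = 1/12
q = 1/(1/12) = 12

12.0000


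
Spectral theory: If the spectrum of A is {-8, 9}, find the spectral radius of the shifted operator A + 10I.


Spectrum of A + 10I = {2, 19}
Spectral radius = max |lambda| over the shifted spectrum
= max(2, 19) = 19

19


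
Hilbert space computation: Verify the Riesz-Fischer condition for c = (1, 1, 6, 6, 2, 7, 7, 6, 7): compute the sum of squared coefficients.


sum |c_n|^2 = 1^2 + 1^2 + 6^2 + 6^2 + 2^2 + 7^2 + 7^2 + 6^2 + 7^2
= 1 + 1 + 36 + 36 + 4 + 49 + 49 + 36 + 49
= 261

261


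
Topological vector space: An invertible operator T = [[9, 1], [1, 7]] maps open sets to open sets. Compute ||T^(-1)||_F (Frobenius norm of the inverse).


det(T) = 9*7 - 1*1 = 62
T^(-1) = (1/62) * [[7, -1], [-1, 9]] = [[0.1129, -0.0161], [-0.0161, 0.1452]]
||T^(-1)||_F^2 = 0.1129^2 + (-0.0161)^2 + (-0.0161)^2 + 0.1452^2 = 0.0343
||T^(-1)||_F = sqrt(0.0343) = 0.1853

0.1853


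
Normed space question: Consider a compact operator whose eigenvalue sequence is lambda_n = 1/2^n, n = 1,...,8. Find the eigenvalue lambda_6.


The eigenvalue formula gives lambda_6 = 1/2^6
= 1/64
= 0.0156

0.0156


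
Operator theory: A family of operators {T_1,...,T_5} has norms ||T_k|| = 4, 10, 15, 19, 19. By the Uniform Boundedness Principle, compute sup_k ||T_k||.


By the Uniform Boundedness Principle, the supremum of norms is finite.
sup_k ||T_k|| = max(4, 10, 15, 19, 19) = 19

19


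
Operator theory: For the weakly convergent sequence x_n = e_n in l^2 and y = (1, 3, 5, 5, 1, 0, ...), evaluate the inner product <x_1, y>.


x_1 = e_1 is the standard basis vector with 1 in position 1.
<x_1, y> = y_1 = 1
As n -> infinity, <x_n, y> -> 0, confirming weak convergence of (x_n) to 0.

1


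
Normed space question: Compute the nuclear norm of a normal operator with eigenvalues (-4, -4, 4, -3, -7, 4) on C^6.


For a normal operator, singular values equal |eigenvalues|.
Trace norm = sum |lambda_i| = 4 + 4 + 4 + 3 + 7 + 4
= 26

26


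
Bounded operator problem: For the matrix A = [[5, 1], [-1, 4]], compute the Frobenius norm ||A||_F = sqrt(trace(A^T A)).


||A||_F^2 = sum a_ij^2
= 5^2 + 1^2 + (-1)^2 + 4^2
= 25 + 1 + 1 + 16 = 43
||A||_F = sqrt(43) = 6.5574

6.5574


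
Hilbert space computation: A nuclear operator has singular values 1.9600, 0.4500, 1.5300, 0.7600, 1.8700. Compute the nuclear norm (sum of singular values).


The nuclear norm is the sum of all singular values.
||T||_1 = 1.9600 + 0.4500 + 1.5300 + 0.7600 + 1.8700
= 6.5700

6.5700


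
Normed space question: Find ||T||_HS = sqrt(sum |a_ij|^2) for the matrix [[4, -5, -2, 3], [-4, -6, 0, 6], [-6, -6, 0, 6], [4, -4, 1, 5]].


The Hilbert-Schmidt norm is sqrt(sum of squares of all entries).
Sum of squares = 4^2 + (-5)^2 + (-2)^2 + 3^2 + (-4)^2 + (-6)^2 + 0^2 + 6^2 + (-6)^2 + (-6)^2 + 0^2 + 6^2 + 4^2 + (-4)^2 + 1^2 + 5^2
= 16 + 25 + 4 + 9 + 16 + 36 + 0 + 36 + 36 + 36 + 0 + 36 + 16 + 16 + 1 + 25 = 308
||T||_HS = sqrt(308) = 17.5499

17.5499


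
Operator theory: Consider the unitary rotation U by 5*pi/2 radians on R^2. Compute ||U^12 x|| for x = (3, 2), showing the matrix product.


U is a rotation by theta = 5*pi/2
U^12 = rotation by 12*theta = 60*pi/2 = 0*pi/2 (mod 2*pi)
cos(0*pi/2) = 1.0000, sin(0*pi/2) = 0.0000
U^12 x = (1.0000 * 3 - 0.0000 * 2, 0.0000 * 3 + 1.0000 * 2)
= (3.0000, 2.0000)
||U^12 x|| = sqrt(3.0000^2 + 2.0000^2) = sqrt(13.0000) = 3.6056

3.6056


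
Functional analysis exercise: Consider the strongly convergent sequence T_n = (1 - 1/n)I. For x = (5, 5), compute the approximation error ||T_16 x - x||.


T_16 x - x = (1 - 1/16)x - x = -x/16
||x|| = sqrt(50) = 7.0711
||T_16 x - x|| = ||x||/16 = 7.0711/16 = 0.4419

0.4419


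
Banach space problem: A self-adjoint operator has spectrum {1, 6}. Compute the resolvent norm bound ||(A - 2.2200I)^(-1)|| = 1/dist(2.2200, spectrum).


dist(2.2200, {1, 6}) = min(|2.2200 - 1|, |2.2200 - 6|)
= min(1.2200, 3.7800) = 1.2200
Resolvent bound = 1/1.2200 = 0.8197

0.8197


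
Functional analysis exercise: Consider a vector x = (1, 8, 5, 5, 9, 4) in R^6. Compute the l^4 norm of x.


The l^4 norm = (sum |x_i|^4)^(1/4)
Sum of 4th powers = 1 + 4096 + 625 + 625 + 6561 + 256 = 12164
||x||_4 = (12164)^(1/4) = 10.5019

10.5019


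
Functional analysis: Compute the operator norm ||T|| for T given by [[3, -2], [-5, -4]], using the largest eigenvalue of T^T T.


A^T A = [[34, 14], [14, 20]]
trace(A^T A) = 54, det(A^T A) = 484
discriminant = 54^2 - 4*484 = 980
Largest eigenvalue of A^T A = (trace + sqrt(disc))/2 = 42.6525
||T|| = sqrt(42.6525) = 6.5309

6.5309


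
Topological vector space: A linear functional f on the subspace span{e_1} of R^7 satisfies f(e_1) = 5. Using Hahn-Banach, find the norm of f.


The norm of f is given by ||f|| = sup_{||x||=1} |f(x)|.
On span{e_1}, ||e_1|| = 1, so ||f|| = |f(e_1)| / ||e_1||
= |5| / 1 = 5.0000

5.0000


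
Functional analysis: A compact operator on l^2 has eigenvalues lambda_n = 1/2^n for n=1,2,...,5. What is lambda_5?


The eigenvalue formula gives lambda_5 = 1/2^5
= 1/32
= 0.0312

0.0312


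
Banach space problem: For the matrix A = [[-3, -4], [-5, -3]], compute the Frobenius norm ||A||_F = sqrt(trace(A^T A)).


||A||_F^2 = sum a_ij^2
= (-3)^2 + (-4)^2 + (-5)^2 + (-3)^2
= 9 + 16 + 25 + 9 = 59
||A||_F = sqrt(59) = 7.6811

7.6811


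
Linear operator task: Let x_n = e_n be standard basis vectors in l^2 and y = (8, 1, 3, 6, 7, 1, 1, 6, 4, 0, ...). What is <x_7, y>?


x_7 = e_7 is the standard basis vector with 1 in position 7.
<x_7, y> = y_7 = 1
As n -> infinity, <x_n, y> -> 0, confirming weak convergence of (x_n) to 0.

1


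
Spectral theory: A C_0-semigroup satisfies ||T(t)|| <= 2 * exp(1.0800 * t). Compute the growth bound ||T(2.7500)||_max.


||T(2.7500)|| <= 2 * exp(1.0800 * 2.7500)
= 2 * exp(2.9700)
= 2 * 19.4919
= 38.9838

38.9838


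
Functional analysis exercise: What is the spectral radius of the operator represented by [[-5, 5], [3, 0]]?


For a 2x2 matrix, eigenvalues satisfy lambda^2 - (trace)*lambda + det = 0
trace = -5 + 0 = -5
det = -5*0 - 5*3 = -15
discriminant = (-5)^2 - 4*(-15) = 85
spectral radius = max |eigenvalue| = 7.1098

7.1098


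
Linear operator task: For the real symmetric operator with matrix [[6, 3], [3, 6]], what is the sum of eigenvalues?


For a self-adjoint (symmetric) matrix, the eigenvalues are real.
The sum of eigenvalues equals the trace of the matrix.
trace = 6 + 6 = 12

12


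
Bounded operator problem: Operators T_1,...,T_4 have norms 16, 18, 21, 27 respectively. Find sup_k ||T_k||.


By the Uniform Boundedness Principle, the supremum of norms is finite.
sup_k ||T_k|| = max(16, 18, 21, 27) = 27

27


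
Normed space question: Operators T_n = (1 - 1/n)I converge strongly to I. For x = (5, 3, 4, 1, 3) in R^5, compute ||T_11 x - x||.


T_11 x - x = (1 - 1/11)x - x = -x/11
||x|| = sqrt(60) = 7.7460
||T_11 x - x|| = ||x||/11 = 7.7460/11 = 0.7042

0.7042


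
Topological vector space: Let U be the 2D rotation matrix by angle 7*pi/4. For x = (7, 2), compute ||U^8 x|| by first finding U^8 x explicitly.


U is a rotation by theta = 7*pi/4
U^8 = rotation by 8*theta = 56*pi/4 = 0*pi/4 (mod 2*pi)
cos(0*pi/4) = 1.0000, sin(0*pi/4) = 0.0000
U^8 x = (1.0000 * 7 - 0.0000 * 2, 0.0000 * 7 + 1.0000 * 2)
= (7.0000, 2.0000)
||U^8 x|| = sqrt(7.0000^2 + 2.0000^2) = sqrt(53.0000) = 7.2801

7.2801


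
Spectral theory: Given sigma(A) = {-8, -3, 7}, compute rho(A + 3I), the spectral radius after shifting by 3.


Spectrum of A + 3I = {-5, 0, 10}
Spectral radius = max |lambda| over the shifted spectrum
= max(5, 0, 10) = 10

10


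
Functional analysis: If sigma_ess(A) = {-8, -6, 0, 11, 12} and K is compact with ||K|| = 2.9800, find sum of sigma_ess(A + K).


By Weyl's theorem, the essential spectrum is invariant under compact perturbations.
sigma_ess(A + K) = sigma_ess(A) = {-8, -6, 0, 11, 12}
Sum = -8 + -6 + 0 + 11 + 12 = 9

9


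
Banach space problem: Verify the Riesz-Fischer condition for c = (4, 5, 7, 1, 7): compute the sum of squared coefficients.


sum |c_n|^2 = 4^2 + 5^2 + 7^2 + 1^2 + 7^2
= 16 + 25 + 49 + 1 + 49
= 140

140


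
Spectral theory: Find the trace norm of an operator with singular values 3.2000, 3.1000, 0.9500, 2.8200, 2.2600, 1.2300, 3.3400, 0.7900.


The nuclear norm is the sum of all singular values.
||T||_1 = 3.2000 + 3.1000 + 0.9500 + 2.8200 + 2.2600 + 1.2300 + 3.3400 + 0.7900
= 17.6900

17.6900


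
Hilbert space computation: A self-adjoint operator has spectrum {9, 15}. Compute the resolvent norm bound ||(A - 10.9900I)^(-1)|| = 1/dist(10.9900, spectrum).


dist(10.9900, {9, 15}) = min(|10.9900 - 9|, |10.9900 - 15|)
= min(1.9900, 4.0100) = 1.9900
Resolvent bound = 1/1.9900 = 0.5025

0.5025


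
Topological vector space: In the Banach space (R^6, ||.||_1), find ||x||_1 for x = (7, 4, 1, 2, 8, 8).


The l^1 norm equals the sum of absolute values of all components.
||x||_1 = 7 + 4 + 1 + 2 + 8 + 8
= 30

30.0000


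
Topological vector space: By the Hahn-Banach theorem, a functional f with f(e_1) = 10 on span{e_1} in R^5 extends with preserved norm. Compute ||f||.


The norm of f is given by ||f|| = sup_{||x||=1} |f(x)|.
On span{e_1}, ||e_1|| = 1, so ||f|| = |f(e_1)| / ||e_1||
= |10| / 1 = 10.0000

10.0000


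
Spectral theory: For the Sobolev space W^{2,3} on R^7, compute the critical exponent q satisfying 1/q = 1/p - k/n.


Using the Sobolev embedding formula: 1/q = 1/p - k/n
1/q = 1/3 - 2/7 = 1/21
q = 1/(1/21) = 21

21.0000


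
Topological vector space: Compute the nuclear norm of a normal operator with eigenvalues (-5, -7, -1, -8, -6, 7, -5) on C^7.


For a normal operator, singular values equal |eigenvalues|.
Trace norm = sum |lambda_i| = 5 + 7 + 1 + 8 + 6 + 7 + 5
= 39

39


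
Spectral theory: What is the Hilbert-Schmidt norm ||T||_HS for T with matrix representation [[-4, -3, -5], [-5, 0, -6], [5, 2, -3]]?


The Hilbert-Schmidt norm is sqrt(sum of squares of all entries).
Sum of squares = (-4)^2 + (-3)^2 + (-5)^2 + (-5)^2 + 0^2 + (-6)^2 + 5^2 + 2^2 + (-3)^2
= 16 + 9 + 25 + 25 + 0 + 36 + 25 + 4 + 9 = 149
||T||_HS = sqrt(149) = 12.2066

12.2066


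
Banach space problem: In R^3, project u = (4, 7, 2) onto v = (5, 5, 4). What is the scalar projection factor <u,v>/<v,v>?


Computing <u,v> = 4*5 + 7*5 + 2*4 = 63
Computing <v,v> = 5^2 + 5^2 + 4^2 = 66
Projection coefficient = 63/66 = 0.9545

0.9545


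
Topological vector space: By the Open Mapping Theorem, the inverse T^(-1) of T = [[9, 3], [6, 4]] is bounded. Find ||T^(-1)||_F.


det(T) = 9*4 - 3*6 = 18
T^(-1) = (1/18) * [[4, -3], [-6, 9]] = [[0.2222, -0.1667], [-0.3333, 0.5000]]
||T^(-1)||_F^2 = 0.2222^2 + (-0.1667)^2 + (-0.3333)^2 + 0.5000^2 = 0.4383
||T^(-1)||_F = sqrt(0.4383) = 0.6620

0.6620


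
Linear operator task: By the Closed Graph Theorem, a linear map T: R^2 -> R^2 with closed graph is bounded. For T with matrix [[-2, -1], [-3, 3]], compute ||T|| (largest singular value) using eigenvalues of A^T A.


A^T A = [[13, -7], [-7, 10]]
trace(A^T A) = 23, det(A^T A) = 81
discriminant = 23^2 - 4*81 = 205
Largest eigenvalue of A^T A = (trace + sqrt(disc))/2 = 18.6589
||T|| = sqrt(18.6589) = 4.3196

4.3196


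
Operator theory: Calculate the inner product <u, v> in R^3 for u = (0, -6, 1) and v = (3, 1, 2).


Computing the standard inner product <u, v> = sum u_i * v_i
= 0*3 + -6*1 + 1*2
= 0 + -6 + 2
= -4

-4


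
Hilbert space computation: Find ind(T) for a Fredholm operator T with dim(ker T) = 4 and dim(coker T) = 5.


The Fredholm index is defined as ind(T) = dim(ker T) - dim(coker T)
= 4 - 5
= -1

-1


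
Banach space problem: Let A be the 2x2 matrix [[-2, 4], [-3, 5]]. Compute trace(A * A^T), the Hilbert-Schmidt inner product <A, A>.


trace(A * A^T) = sum of squares of all entries
= (-2)^2 + 4^2 + (-3)^2 + 5^2
= 4 + 16 + 9 + 25
= 54

54


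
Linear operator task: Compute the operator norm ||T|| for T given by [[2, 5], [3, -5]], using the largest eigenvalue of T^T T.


A^T A = [[13, -5], [-5, 50]]
trace(A^T A) = 63, det(A^T A) = 625
discriminant = 63^2 - 4*625 = 1469
Largest eigenvalue of A^T A = (trace + sqrt(disc))/2 = 50.6638
||T|| = sqrt(50.6638) = 7.1178

7.1178


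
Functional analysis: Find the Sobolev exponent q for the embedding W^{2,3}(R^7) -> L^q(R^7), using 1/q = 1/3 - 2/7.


Using the Sobolev embedding formula: 1/q = 1/p - k/n
1/q = 1/3 - 2/7 = 1/21
q = 1/(1/21) = 21

21.0000


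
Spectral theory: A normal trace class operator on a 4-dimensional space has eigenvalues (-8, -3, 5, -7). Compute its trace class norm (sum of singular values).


For a normal operator, singular values equal |eigenvalues|.
Trace norm = sum |lambda_i| = 8 + 3 + 5 + 7
= 23

23


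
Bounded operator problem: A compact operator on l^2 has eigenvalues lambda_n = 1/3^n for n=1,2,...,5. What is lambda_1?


The eigenvalue formula gives lambda_1 = 1/3^1
= 1/3
= 0.3333

0.3333


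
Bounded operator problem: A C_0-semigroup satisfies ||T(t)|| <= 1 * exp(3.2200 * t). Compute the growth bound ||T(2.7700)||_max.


||T(2.7700)|| <= 1 * exp(3.2200 * 2.7700)
= 1 * exp(8.9194)
= 1 * 7475.6025
= 7475.6025

7475.6025


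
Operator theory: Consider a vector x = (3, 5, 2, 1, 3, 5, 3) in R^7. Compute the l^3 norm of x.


The l^3 norm = (sum |x_i|^3)^(1/3)
Sum of 3th powers = 27 + 125 + 8 + 1 + 27 + 125 + 27 = 340
||x||_3 = (340)^(1/3) = 6.9795

6.9795


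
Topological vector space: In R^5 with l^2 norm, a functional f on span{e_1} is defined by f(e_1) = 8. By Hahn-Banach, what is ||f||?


The norm of f is given by ||f|| = sup_{||x||=1} |f(x)|.
On span{e_1}, ||e_1|| = 1, so ||f|| = |f(e_1)| / ||e_1||
= |8| / 1 = 8.0000

8.0000


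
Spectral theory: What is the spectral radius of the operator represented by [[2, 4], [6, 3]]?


For a 2x2 matrix, eigenvalues satisfy lambda^2 - (trace)*lambda + det = 0
trace = 2 + 3 = 5
det = 2*3 - 4*6 = -18
discriminant = 5^2 - 4*(-18) = 97
spectral radius = max |eigenvalue| = 7.4244

7.4244


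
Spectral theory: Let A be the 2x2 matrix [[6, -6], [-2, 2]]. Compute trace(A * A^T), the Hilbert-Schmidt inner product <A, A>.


trace(A * A^T) = sum of squares of all entries
= 6^2 + (-6)^2 + (-2)^2 + 2^2
= 36 + 36 + 4 + 4
= 80

80


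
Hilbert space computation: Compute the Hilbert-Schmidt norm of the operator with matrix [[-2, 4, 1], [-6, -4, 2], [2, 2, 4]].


The Hilbert-Schmidt norm is sqrt(sum of squares of all entries).
Sum of squares = (-2)^2 + 4^2 + 1^2 + (-6)^2 + (-4)^2 + 2^2 + 2^2 + 2^2 + 4^2
= 4 + 16 + 1 + 36 + 16 + 4 + 4 + 4 + 16 = 101
||T||_HS = sqrt(101) = 10.0499

10.0499


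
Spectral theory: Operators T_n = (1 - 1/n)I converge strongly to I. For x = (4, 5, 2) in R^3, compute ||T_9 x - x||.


T_9 x - x = (1 - 1/9)x - x = -x/9
||x|| = sqrt(45) = 6.7082
||T_9 x - x|| = ||x||/9 = 6.7082/9 = 0.7454

0.7454


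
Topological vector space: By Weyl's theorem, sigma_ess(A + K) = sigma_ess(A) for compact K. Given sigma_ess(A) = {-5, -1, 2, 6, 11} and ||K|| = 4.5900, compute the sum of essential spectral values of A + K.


By Weyl's theorem, the essential spectrum is invariant under compact perturbations.
sigma_ess(A + K) = sigma_ess(A) = {-5, -1, 2, 6, 11}
Sum = -5 + -1 + 2 + 6 + 11 = 13

13


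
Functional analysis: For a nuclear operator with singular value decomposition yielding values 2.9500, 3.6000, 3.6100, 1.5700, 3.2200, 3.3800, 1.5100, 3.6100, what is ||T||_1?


The nuclear norm is the sum of all singular values.
||T||_1 = 2.9500 + 3.6000 + 3.6100 + 1.5700 + 3.2200 + 3.3800 + 1.5100 + 3.6100
= 23.4500

23.4500


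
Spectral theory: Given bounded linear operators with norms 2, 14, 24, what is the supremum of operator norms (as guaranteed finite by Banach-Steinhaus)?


By the Uniform Boundedness Principle, the supremum of norms is finite.
sup_k ||T_k|| = max(2, 14, 24) = 24

24


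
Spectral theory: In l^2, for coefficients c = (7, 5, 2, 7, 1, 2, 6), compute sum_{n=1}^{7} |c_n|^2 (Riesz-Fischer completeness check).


sum |c_n|^2 = 7^2 + 5^2 + 2^2 + 7^2 + 1^2 + 2^2 + 6^2
= 49 + 25 + 4 + 49 + 1 + 4 + 36
= 168

168


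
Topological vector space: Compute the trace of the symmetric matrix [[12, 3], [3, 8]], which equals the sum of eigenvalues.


For a self-adjoint (symmetric) matrix, the eigenvalues are real.
The sum of eigenvalues equals the trace of the matrix.
trace = 12 + 8 = 20

20


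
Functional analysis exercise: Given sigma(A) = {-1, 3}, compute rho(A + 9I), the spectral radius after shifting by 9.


Spectrum of A + 9I = {8, 12}
Spectral radius = max |lambda| over the shifted spectrum
= max(8, 12) = 12

12


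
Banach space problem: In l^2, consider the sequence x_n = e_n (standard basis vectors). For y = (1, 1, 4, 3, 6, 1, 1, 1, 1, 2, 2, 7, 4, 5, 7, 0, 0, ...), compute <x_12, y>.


x_12 = e_12 is the standard basis vector with 1 in position 12.
<x_12, y> = y_12 = 7
As n -> infinity, <x_n, y> -> 0, confirming weak convergence of (x_n) to 0.

7


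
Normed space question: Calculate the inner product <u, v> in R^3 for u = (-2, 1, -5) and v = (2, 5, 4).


Computing the standard inner product <u, v> = sum u_i * v_i
= -2*2 + 1*5 + -5*4
= -4 + 5 + -20
= -19

-19


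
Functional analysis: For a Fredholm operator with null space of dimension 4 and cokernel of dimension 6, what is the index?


The Fredholm index is defined as ind(T) = dim(ker T) - dim(coker T)
= 4 - 6
= -2

-2


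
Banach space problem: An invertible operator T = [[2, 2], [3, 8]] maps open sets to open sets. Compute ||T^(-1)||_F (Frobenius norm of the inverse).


det(T) = 2*8 - 2*3 = 10
T^(-1) = (1/10) * [[8, -2], [-3, 2]] = [[0.8000, -0.2000], [-0.3000, 0.2000]]
||T^(-1)||_F^2 = 0.8000^2 + (-0.2000)^2 + (-0.3000)^2 + 0.2000^2 = 0.8100
||T^(-1)||_F = sqrt(0.8100) = 0.9000

0.9000


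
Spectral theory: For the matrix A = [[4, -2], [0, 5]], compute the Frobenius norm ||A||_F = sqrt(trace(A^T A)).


||A||_F^2 = sum a_ij^2
= 4^2 + (-2)^2 + 0^2 + 5^2
= 16 + 4 + 0 + 25 = 45
||A||_F = sqrt(45) = 6.7082

6.7082


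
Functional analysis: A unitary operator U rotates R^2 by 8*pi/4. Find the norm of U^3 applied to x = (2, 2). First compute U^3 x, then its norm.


U is a rotation by theta = 8*pi/4
U^3 = rotation by 3*theta = 24*pi/4 = 0*pi/4 (mod 2*pi)
cos(0*pi/4) = 1.0000, sin(0*pi/4) = 0.0000
U^3 x = (1.0000 * 2 - 0.0000 * 2, 0.0000 * 2 + 1.0000 * 2)
= (2.0000, 2.0000)
||U^3 x|| = sqrt(2.0000^2 + 2.0000^2) = sqrt(8.0000) = 2.8284

2.8284


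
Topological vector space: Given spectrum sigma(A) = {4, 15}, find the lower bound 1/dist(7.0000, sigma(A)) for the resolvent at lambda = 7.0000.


dist(7.0000, {4, 15}) = min(|7.0000 - 4|, |7.0000 - 15|)
= min(3.0000, 8.0000) = 3.0000
Resolvent bound = 1/3.0000 = 0.3333

0.3333


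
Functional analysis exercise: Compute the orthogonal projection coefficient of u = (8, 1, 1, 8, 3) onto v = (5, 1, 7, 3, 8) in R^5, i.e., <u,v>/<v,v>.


Computing <u,v> = 8*5 + 1*1 + 1*7 + 8*3 + 3*8 = 96
Computing <v,v> = 5^2 + 1^2 + 7^2 + 3^2 + 8^2 = 148
Projection coefficient = 96/148 = 0.6486

0.6486


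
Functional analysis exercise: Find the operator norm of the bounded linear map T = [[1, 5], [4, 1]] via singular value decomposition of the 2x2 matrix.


A^T A = [[17, 9], [9, 26]]
trace(A^T A) = 43, det(A^T A) = 361
discriminant = 43^2 - 4*361 = 405
Largest eigenvalue of A^T A = (trace + sqrt(disc))/2 = 31.5623
||T|| = sqrt(31.5623) = 5.6180

5.6180


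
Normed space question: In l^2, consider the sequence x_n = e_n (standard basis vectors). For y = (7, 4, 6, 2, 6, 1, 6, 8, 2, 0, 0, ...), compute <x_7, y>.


x_7 = e_7 is the standard basis vector with 1 in position 7.
<x_7, y> = y_7 = 6
As n -> infinity, <x_n, y> -> 0, confirming weak convergence of (x_n) to 0.

6


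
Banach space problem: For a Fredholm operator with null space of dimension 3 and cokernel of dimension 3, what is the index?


The Fredholm index is defined as ind(T) = dim(ker T) - dim(coker T)
= 3 - 3
= 0

0


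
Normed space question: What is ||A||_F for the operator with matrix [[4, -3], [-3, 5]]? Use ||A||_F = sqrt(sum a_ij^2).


||A||_F^2 = sum a_ij^2
= 4^2 + (-3)^2 + (-3)^2 + 5^2
= 16 + 9 + 9 + 25 = 59
||A||_F = sqrt(59) = 7.6811

7.6811


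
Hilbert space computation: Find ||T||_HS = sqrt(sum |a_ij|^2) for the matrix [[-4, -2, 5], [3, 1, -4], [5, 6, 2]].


The Hilbert-Schmidt norm is sqrt(sum of squares of all entries).
Sum of squares = (-4)^2 + (-2)^2 + 5^2 + 3^2 + 1^2 + (-4)^2 + 5^2 + 6^2 + 2^2
= 16 + 4 + 25 + 9 + 1 + 16 + 25 + 36 + 4 = 136
||T||_HS = sqrt(136) = 11.6619

11.6619


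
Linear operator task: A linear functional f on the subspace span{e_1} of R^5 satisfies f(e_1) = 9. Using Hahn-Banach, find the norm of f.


The norm of f is given by ||f|| = sup_{||x||=1} |f(x)|.
On span{e_1}, ||e_1|| = 1, so ||f|| = |f(e_1)| / ||e_1||
= |9| / 1 = 9.0000

9.0000


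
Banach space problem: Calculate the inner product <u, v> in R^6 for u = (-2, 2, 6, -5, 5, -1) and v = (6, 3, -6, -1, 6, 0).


Computing the standard inner product <u, v> = sum u_i * v_i
= -2*6 + 2*3 + 6*-6 + -5*-1 + 5*6 + -1*0
= -12 + 6 + -36 + 5 + 30 + 0
= -7

-7


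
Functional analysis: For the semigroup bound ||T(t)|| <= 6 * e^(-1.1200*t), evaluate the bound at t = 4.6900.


||T(4.6900)|| <= 6 * exp(-1.1200 * 4.6900)
= 6 * exp(-5.2528)
= 6 * 0.0052
= 0.0314

0.0314


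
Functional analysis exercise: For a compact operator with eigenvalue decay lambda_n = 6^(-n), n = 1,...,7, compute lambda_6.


The eigenvalue formula gives lambda_6 = 1/6^6
= 1/46656
= 2.1433e-05

2.1433e-05


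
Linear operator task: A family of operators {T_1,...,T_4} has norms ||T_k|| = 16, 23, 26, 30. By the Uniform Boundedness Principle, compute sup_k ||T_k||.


By the Uniform Boundedness Principle, the supremum of norms is finite.
sup_k ||T_k|| = max(16, 23, 26, 30) = 30

30


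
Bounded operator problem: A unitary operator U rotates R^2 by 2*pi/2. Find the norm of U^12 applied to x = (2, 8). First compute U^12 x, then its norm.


U is a rotation by theta = 2*pi/2
U^12 = rotation by 12*theta = 24*pi/2 = 0*pi/2 (mod 2*pi)
cos(0*pi/2) = 1.0000, sin(0*pi/2) = 0.0000
U^12 x = (1.0000 * 2 - 0.0000 * 8, 0.0000 * 2 + 1.0000 * 8)
= (2.0000, 8.0000)
||U^12 x|| = sqrt(2.0000^2 + 8.0000^2) = sqrt(68.0000) = 8.2462

8.2462


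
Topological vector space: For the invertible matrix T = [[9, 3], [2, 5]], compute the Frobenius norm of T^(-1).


det(T) = 9*5 - 3*2 = 39
T^(-1) = (1/39) * [[5, -3], [-2, 9]] = [[0.1282, -0.0769], [-0.0513, 0.2308]]
||T^(-1)||_F^2 = 0.1282^2 + (-0.0769)^2 + (-0.0513)^2 + 0.2308^2 = 0.0782
||T^(-1)||_F = sqrt(0.0782) = 0.2797

0.2797


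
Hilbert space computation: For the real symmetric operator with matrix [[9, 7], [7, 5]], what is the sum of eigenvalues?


For a self-adjoint (symmetric) matrix, the eigenvalues are real.
The sum of eigenvalues equals the trace of the matrix.
trace = 9 + 5 = 14

14


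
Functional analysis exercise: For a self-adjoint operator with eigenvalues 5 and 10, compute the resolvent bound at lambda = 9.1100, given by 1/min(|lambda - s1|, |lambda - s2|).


dist(9.1100, {5, 10}) = min(|9.1100 - 5|, |9.1100 - 10|)
= min(4.1100, 0.8900) = 0.8900
Resolvent bound = 1/0.8900 = 1.1236

1.1236


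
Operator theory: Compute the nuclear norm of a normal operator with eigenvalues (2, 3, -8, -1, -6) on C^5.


For a normal operator, singular values equal |eigenvalues|.
Trace norm = sum |lambda_i| = 2 + 3 + 8 + 1 + 6
= 20

20
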